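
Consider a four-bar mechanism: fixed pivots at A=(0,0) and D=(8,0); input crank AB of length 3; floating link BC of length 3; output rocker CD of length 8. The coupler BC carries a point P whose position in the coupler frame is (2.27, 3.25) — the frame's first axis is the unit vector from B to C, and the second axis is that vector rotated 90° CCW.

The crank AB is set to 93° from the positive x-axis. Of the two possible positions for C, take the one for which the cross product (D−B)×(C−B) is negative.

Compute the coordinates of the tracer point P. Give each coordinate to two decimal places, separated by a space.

3.21 0.90

A=(0,0), D=(8.00,0)
B = A + 3.00·(cos93°, sin93°) = (-0.1570, 2.9959)
|BD| = 8.6898
circle(B,3.00) ∩ circle(D,8.00): a=1.1802, h=2.7581
  candidates: C₊=(1.9018,5.1780) cross=23.967; C₋=(0.0000,0.0000) cross=-23.967
  mode - wants cross < 0 → take C=(0.0000,0.0000) (cross=-23.967)
ex = (C−B)/|BC| = (0.0523,-0.9986); ey = (0.9986,0.0523)
P = B + 2.27·ex + 3.25·ey = (3.2073,0.8991)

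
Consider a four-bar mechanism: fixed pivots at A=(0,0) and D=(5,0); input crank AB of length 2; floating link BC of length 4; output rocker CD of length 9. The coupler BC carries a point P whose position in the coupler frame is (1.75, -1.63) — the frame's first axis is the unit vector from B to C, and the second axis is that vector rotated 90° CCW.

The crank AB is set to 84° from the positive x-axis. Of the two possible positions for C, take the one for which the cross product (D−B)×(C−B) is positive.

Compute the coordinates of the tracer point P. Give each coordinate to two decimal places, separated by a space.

0.16 4.38

A=(0,0), D=(5.00,0)
B = A + 2.00·(cos84°, sin84°) = (0.2091, 1.9890)
|BD| = 5.1874
circle(B,4.00) ∩ circle(D,9.00): a=-3.6714, h=1.5876
  candidates: C₊=(-2.5730,4.8631) cross=8.236; C₋=(-3.7905,1.9305) cross=-8.236
  mode + wants cross > 0 → take C=(-2.5730,4.8631) (cross=8.236)
ex = (C−B)/|BC| = (-0.6955,0.7185); ey = (-0.7185,-0.6955)
P = B + 1.75·ex + -1.63·ey = (0.1631,4.3801)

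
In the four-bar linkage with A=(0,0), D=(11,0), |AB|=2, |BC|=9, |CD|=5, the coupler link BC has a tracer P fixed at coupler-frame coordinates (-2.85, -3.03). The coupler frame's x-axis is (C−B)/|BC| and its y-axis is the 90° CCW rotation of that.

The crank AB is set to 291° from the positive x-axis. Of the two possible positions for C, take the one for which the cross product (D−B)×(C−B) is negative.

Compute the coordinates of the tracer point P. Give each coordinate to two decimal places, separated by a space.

A=(0,0), D=(11.00,0)
B = A + 2.00·(cos291°, sin291°) = (0.7167, -1.8672)
|BD| = 10.4514
circle(B,9.00) ∩ circle(D,5.00): a=7.9048, h=4.3029
  candidates: C₊=(7.7256,3.7787) cross=44.971; C₋=(9.2630,-4.6886) cross=-44.971
  mode - wants cross < 0 → take C=(9.2630,-4.6886) (cross=-44.971)
ex = (C−B)/|BC| = (0.9496,-0.3135); ey = (0.3135,0.9496)
P = B + -2.85·ex + -3.03·ey = (-2.9395,-3.8510)

-2.94 -3.85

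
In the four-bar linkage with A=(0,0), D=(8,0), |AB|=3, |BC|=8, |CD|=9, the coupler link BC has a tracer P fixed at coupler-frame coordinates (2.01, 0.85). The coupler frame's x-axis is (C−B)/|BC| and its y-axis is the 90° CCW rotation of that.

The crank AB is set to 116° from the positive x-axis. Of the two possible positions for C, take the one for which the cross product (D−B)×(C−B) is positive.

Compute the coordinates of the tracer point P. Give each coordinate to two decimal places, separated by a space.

-0.46 4.71

A=(0,0), D=(8.00,0)
B = A + 3.00·(cos116°, sin116°) = (-1.3151, 2.6964)
|BD| = 9.6975
circle(B,8.00) ∩ circle(D,9.00): a=3.9722, h=6.9442
  candidates: C₊=(4.4313,8.2622) cross=67.341; C₋=(0.5697,-5.0784) cross=-67.341
  mode + wants cross > 0 → take C=(4.4313,8.2622) (cross=67.341)
ex = (C−B)/|BC| = (0.7183,0.6957); ey = (-0.6957,0.7183)
P = B + 2.01·ex + 0.85·ey = (-0.4627,4.7054)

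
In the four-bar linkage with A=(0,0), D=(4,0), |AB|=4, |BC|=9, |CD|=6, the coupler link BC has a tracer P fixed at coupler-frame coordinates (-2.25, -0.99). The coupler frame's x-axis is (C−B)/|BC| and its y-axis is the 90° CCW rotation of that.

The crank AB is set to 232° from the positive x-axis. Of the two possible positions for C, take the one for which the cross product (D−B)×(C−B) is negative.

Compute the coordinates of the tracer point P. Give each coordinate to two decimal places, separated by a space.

A=(0,0), D=(4.00,0)
B = A + 4.00·(cos232°, sin232°) = (-2.4626, -3.1520)
|BD| = 7.1904
circle(B,9.00) ∩ circle(D,6.00): a=6.7244, h=5.9819
  candidates: C₊=(0.9589,5.1722) cross=43.012; C₋=(6.2035,-5.5807) cross=-43.012
  mode - wants cross < 0 → take C=(6.2035,-5.5807) (cross=-43.012)
ex = (C−B)/|BC| = (0.9629,-0.2699); ey = (0.2699,0.9629)
P = B + -2.25·ex + -0.99·ey = (-4.8963,-3.4981)

-4.90 -3.50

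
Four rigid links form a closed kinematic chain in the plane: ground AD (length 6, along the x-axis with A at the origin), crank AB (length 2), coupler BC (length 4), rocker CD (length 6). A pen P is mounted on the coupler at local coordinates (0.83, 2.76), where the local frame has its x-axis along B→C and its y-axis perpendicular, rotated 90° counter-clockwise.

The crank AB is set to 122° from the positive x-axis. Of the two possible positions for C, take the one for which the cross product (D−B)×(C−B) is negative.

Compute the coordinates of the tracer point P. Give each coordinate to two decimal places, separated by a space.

1.82 1.90

A=(0,0), D=(6.00,0)
B = A + 2.00·(cos122°, sin122°) = (-1.0598, 1.6961)
|BD| = 7.2607
circle(B,4.00) ∩ circle(D,6.00): a=2.2531, h=3.3051
  candidates: C₊=(1.9030,4.3834) cross=23.997; C₋=(0.3588,-2.0439) cross=-23.997
  mode - wants cross < 0 → take C=(0.3588,-2.0439) (cross=-23.997)
ex = (C−B)/|BC| = (0.3547,-0.9350); ey = (0.9350,0.3547)
P = B + 0.83·ex + 2.76·ey = (1.8151,1.8989)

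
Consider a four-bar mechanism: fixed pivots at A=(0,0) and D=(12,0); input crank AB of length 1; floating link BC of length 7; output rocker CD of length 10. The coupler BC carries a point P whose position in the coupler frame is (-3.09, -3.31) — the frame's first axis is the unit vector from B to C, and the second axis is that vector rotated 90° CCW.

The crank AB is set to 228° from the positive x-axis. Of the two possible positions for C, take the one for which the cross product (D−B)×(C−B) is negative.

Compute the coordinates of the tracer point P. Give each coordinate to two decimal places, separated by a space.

A=(0,0), D=(12.00,0)
B = A + 1.00·(cos228°, sin228°) = (-0.6691, -0.7431)
|BD| = 12.6909
circle(B,7.00) ∩ circle(D,10.00): a=4.3361, h=5.4953
  candidates: C₊=(3.3378,4.9966) cross=69.740; C₋=(3.9814,-5.9751) cross=-69.740
  mode - wants cross < 0 → take C=(3.9814,-5.9751) (cross=-69.740)
ex = (C−B)/|BC| = (0.6644,-0.7474); ey = (0.7474,0.6644)
P = B + -3.09·ex + -3.31·ey = (-5.1959,-0.6326)

-5.20 -0.63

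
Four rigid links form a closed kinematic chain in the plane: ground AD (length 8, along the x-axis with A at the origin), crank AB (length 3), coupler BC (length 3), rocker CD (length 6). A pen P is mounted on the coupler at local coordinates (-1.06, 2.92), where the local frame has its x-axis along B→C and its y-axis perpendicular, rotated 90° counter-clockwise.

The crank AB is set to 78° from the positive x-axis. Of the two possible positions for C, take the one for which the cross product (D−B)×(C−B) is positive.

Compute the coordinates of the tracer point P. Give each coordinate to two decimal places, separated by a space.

A=(0,0), D=(8.00,0)
B = A + 3.00·(cos78°, sin78°) = (0.6237, 2.9344)
|BD| = 7.9385
circle(B,3.00) ∩ circle(D,6.00): a=2.2687, h=1.9629
  candidates: C₊=(3.4573,3.9197) cross=15.583; C₋=(2.0062,0.2719) cross=-15.583
  mode + wants cross > 0 → take C=(3.4573,3.9197) (cross=15.583)
ex = (C−B)/|BC| = (0.9445,0.3284); ey = (-0.3284,0.9445)
P = B + -1.06·ex + 2.92·ey = (-1.3365,5.3443)

-1.34 5.34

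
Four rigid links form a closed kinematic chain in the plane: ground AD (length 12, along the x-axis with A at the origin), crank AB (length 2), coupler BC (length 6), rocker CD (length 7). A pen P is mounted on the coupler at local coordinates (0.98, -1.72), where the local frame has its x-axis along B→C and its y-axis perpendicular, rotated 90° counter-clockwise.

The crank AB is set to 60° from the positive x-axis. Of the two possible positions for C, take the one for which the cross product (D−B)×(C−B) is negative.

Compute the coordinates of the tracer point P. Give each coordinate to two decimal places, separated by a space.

A=(0,0), D=(12.00,0)
B = A + 2.00·(cos60°, sin60°) = (1.0000, 1.7321)
|BD| = 11.1355
circle(B,6.00) ∩ circle(D,7.00): a=4.9840, h=3.3405
  candidates: C₊=(6.4430,4.2567) cross=37.199; C₋=(5.4038,-2.3431) cross=-37.199
  mode - wants cross < 0 → take C=(5.4038,-2.3431) (cross=-37.199)
ex = (C−B)/|BC| = (0.7340,-0.6792); ey = (0.6792,0.7340)
P = B + 0.98·ex + -1.72·ey = (0.5511,-0.1960)

0.55 -0.20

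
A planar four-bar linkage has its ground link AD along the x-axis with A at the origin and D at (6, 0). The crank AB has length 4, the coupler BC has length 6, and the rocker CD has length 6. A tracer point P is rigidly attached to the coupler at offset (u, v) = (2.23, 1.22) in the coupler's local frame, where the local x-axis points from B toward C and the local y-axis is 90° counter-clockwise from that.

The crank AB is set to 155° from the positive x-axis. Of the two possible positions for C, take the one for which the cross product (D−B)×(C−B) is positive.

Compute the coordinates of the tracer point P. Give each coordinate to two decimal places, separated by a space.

-2.14 3.75

A=(0,0), D=(6.00,0)
B = A + 4.00·(cos155°, sin155°) = (-3.6252, 1.6905)
|BD| = 9.7726
circle(B,6.00) ∩ circle(D,6.00): a=4.8863, h=3.4820
  candidates: C₊=(1.7897,4.2747) cross=34.028; C₋=(0.5851,-2.5843) cross=-34.028
  mode + wants cross > 0 → take C=(1.7897,4.2747) (cross=34.028)
ex = (C−B)/|BC| = (0.9025,0.4307); ey = (-0.4307,0.9025)
P = B + 2.23·ex + 1.22·ey = (-2.1381,3.7520)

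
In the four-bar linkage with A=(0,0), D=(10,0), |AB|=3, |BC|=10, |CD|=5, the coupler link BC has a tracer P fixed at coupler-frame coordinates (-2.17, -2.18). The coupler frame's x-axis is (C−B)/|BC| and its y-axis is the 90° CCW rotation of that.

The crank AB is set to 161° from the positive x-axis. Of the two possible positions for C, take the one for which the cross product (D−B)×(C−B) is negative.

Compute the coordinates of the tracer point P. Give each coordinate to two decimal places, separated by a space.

A=(0,0), D=(10.00,0)
B = A + 3.00·(cos161°, sin161°) = (-2.8366, 0.9767)
|BD| = 12.8737
circle(B,10.00) ∩ circle(D,5.00): a=9.3498, h=3.5471
  candidates: C₊=(6.7554,3.8043) cross=45.664; C₋=(6.2171,-3.2695) cross=-45.664
  mode - wants cross < 0 → take C=(6.2171,-3.2695) (cross=-45.664)
ex = (C−B)/|BC| = (0.9054,-0.4246); ey = (0.4246,0.9054)
P = B + -2.17·ex + -2.18·ey = (-5.7269,-0.0756)

-5.73 -0.08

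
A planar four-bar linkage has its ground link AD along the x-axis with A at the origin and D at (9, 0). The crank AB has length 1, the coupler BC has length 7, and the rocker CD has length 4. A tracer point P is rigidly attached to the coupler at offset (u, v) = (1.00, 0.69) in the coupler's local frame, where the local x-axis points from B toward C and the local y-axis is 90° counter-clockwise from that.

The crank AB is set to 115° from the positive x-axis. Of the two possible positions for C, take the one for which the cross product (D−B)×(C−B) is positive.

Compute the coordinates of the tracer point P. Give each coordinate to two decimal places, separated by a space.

A=(0,0), D=(9.00,0)
B = A + 1.00·(cos115°, sin115°) = (-0.4226, 0.9063)
|BD| = 9.4661
circle(B,7.00) ∩ circle(D,4.00): a=6.4761, h=2.6571
  candidates: C₊=(6.2781,2.9311) cross=25.152; C₋=(5.7694,-2.3586) cross=-25.152
  mode + wants cross > 0 → take C=(6.2781,2.9311) (cross=25.152)
ex = (C−B)/|BC| = (0.9573,0.2893); ey = (-0.2893,0.9573)
P = B + 1.00·ex + 0.69·ey = (0.3350,1.8561)

0.34 1.86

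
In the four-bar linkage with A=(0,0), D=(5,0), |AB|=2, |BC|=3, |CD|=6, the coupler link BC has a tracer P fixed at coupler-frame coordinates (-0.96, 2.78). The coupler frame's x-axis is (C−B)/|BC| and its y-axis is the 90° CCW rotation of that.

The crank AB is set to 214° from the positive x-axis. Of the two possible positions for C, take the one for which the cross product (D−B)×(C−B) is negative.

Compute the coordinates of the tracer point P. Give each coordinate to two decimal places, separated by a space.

-0.01 1.32

A=(0,0), D=(5.00,0)
B = A + 2.00·(cos214°, sin214°) = (-1.6581, -1.1184)
|BD| = 6.7514
circle(B,3.00) ∩ circle(D,6.00): a=1.3761, h=2.6658
  candidates: C₊=(-0.7426,1.7385) cross=17.998; C₋=(0.1406,-3.5194) cross=-17.998
  mode - wants cross < 0 → take C=(0.1406,-3.5194) (cross=-17.998)
ex = (C−B)/|BC| = (0.5996,-0.8003); ey = (0.8003,0.5996)
P = B + -0.96·ex + 2.78·ey = (-0.0087,1.3167)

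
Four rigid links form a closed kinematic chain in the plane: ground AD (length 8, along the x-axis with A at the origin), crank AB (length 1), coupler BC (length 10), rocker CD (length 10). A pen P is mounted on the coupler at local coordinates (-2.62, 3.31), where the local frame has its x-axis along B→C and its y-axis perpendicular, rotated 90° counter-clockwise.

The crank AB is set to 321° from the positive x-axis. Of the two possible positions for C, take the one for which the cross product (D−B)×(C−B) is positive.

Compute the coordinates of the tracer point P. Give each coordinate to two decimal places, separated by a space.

A=(0,0), D=(8.00,0)
B = A + 1.00·(cos321°, sin321°) = (0.7771, -0.6293)
|BD| = 7.2502
circle(B,10.00) ∩ circle(D,10.00): a=3.6251, h=9.3198
  candidates: C₊=(3.5796,8.9700) cross=67.571; C₋=(5.1975,-9.5993) cross=-67.571
  mode + wants cross > 0 → take C=(3.5796,8.9700) (cross=67.571)
ex = (C−B)/|BC| = (0.2802,0.9599); ey = (-0.9599,0.2802)
P = B + -2.62·ex + 3.31·ey = (-3.1345,-2.2167)

-3.13 -2.22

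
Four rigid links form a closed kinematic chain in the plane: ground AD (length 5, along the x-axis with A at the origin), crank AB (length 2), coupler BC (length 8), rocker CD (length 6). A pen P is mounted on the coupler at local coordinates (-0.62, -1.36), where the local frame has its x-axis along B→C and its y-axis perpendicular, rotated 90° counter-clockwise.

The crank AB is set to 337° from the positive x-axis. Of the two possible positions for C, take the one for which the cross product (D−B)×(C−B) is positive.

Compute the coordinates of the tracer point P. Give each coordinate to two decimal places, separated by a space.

A=(0,0), D=(5.00,0)
B = A + 2.00·(cos337°, sin337°) = (1.8410, -0.7815)
|BD| = 3.2542
circle(B,8.00) ∩ circle(D,6.00): a=5.9292, h=5.3707
  candidates: C₊=(6.3070,5.8559) cross=17.477; C₋=(8.8864,-4.5712) cross=-17.477
  mode + wants cross > 0 → take C=(6.3070,5.8559) (cross=17.477)
ex = (C−B)/|BC| = (0.5583,0.8297); ey = (-0.8297,0.5583)
P = B + -0.62·ex + -1.36·ey = (2.6232,-2.0551)

2.62 -2.06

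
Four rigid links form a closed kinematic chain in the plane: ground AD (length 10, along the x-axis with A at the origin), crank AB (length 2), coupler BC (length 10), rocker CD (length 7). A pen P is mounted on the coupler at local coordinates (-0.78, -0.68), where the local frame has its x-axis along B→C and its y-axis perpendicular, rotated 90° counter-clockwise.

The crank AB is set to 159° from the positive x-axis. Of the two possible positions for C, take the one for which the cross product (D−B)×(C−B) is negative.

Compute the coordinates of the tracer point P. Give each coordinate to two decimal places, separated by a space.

-2.90 0.69

A=(0,0), D=(10.00,0)
B = A + 2.00·(cos159°, sin159°) = (-1.8672, 0.7167)
|BD| = 11.8888
circle(B,10.00) ∩ circle(D,7.00): a=8.0893, h=5.8791
  candidates: C₊=(6.5618,6.0975) cross=69.895; C₋=(5.8530,-5.6393) cross=-69.895
  mode - wants cross < 0 → take C=(5.8530,-5.6393) (cross=-69.895)
ex = (C−B)/|BC| = (0.7720,-0.6356); ey = (0.6356,0.7720)
P = B + -0.78·ex + -0.68·ey = (-2.9015,0.6875)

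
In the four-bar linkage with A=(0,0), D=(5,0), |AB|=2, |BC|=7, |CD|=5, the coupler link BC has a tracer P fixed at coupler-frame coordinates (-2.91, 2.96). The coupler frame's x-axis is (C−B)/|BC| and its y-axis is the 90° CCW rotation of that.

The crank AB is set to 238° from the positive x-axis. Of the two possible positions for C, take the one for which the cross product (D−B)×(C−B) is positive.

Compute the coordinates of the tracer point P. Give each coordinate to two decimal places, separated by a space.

-5.09 -2.70

A=(0,0), D=(5.00,0)
B = A + 2.00·(cos238°, sin238°) = (-1.0598, -1.6961)
|BD| = 6.2927
circle(B,7.00) ∩ circle(D,5.00): a=5.0533, h=4.8440
  candidates: C₊=(2.5009,4.3306) cross=30.482; C₋=(5.1121,-4.9987) cross=-30.482
  mode + wants cross > 0 → take C=(2.5009,4.3306) (cross=30.482)
ex = (C−B)/|BC| = (0.5087,0.8610); ey = (-0.8610,0.5087)
P = B + -2.91·ex + 2.96·ey = (-5.0885,-2.6958)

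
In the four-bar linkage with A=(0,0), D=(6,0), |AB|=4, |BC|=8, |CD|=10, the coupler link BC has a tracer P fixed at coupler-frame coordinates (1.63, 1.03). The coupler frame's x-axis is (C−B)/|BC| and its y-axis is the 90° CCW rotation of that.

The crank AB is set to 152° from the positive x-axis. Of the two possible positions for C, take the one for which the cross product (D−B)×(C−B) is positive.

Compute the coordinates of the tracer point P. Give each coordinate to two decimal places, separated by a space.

-3.50 3.81

A=(0,0), D=(6.00,0)
B = A + 4.00·(cos152°, sin152°) = (-3.5318, 1.8779)
|BD| = 9.7150
circle(B,8.00) ∩ circle(D,10.00): a=3.0047, h=7.4143
  candidates: C₊=(0.8494,8.5715) cross=72.030; C₋=(-2.0169,-5.9774) cross=-72.030
  mode + wants cross > 0 → take C=(0.8494,8.5715) (cross=72.030)
ex = (C−B)/|BC| = (0.5476,0.8367); ey = (-0.8367,0.5476)
P = B + 1.63·ex + 1.03·ey = (-3.5009,3.8058)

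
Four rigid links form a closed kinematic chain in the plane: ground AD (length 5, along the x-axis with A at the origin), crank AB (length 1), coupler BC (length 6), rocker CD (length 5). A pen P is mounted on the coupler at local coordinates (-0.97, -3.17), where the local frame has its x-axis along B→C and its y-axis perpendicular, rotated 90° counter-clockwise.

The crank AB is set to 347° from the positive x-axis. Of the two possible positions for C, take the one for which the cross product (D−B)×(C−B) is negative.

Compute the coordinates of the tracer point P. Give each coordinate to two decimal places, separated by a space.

A=(0,0), D=(5.00,0)
B = A + 1.00·(cos347°, sin347°) = (0.9744, -0.2250)
|BD| = 4.0319
circle(B,6.00) ∩ circle(D,5.00): a=3.3801, h=4.9573
  candidates: C₊=(4.0726,4.9132) cross=19.988; C₋=(4.6258,-4.9860) cross=-19.988
  mode - wants cross < 0 → take C=(4.6258,-4.9860) (cross=-19.988)
ex = (C−B)/|BC| = (0.6086,-0.7935); ey = (0.7935,0.6086)
P = B + -0.97·ex + -3.17·ey = (-2.1313,-1.3844)

-2.13 -1.38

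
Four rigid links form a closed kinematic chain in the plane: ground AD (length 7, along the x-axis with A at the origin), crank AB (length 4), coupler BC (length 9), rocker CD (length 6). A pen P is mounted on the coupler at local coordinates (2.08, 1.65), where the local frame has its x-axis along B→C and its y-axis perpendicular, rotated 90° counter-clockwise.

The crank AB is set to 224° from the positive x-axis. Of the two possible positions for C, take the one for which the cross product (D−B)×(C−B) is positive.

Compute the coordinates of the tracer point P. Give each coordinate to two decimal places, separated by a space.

A=(0,0), D=(7.00,0)
B = A + 4.00·(cos224°, sin224°) = (-2.8774, -2.7786)
|BD| = 10.2608
circle(B,9.00) ∩ circle(D,6.00): a=7.3232, h=5.2317
  candidates: C₊=(2.7554,4.2407) cross=53.681; C₋=(5.5890,-5.8317) cross=-53.681
  mode + wants cross > 0 → take C=(2.7554,4.2407) (cross=53.681)
ex = (C−B)/|BC| = (0.6259,0.7799); ey = (-0.7799,0.6259)
P = B + 2.08·ex + 1.65·ey = (-2.8624,-0.1237)

-2.86 -0.12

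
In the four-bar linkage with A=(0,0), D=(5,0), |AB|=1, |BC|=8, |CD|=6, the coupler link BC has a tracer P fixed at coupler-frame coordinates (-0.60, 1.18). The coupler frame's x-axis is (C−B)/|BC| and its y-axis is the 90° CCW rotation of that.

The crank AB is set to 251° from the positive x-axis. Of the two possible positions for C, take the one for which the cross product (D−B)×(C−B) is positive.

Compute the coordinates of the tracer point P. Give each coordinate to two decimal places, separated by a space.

-1.65 -0.84

A=(0,0), D=(5.00,0)
B = A + 1.00·(cos251°, sin251°) = (-0.3256, -0.9455)
|BD| = 5.4089
circle(B,8.00) ∩ circle(D,6.00): a=5.2928, h=5.9989
  candidates: C₊=(3.8371,5.8862) cross=32.447; C₋=(5.9344,-5.9268) cross=-32.447
  mode + wants cross > 0 → take C=(3.8371,5.8862) (cross=32.447)
ex = (C−B)/|BC| = (0.5203,0.8540); ey = (-0.8540,0.5203)
P = B + -0.60·ex + 1.18·ey = (-1.6454,-0.8439)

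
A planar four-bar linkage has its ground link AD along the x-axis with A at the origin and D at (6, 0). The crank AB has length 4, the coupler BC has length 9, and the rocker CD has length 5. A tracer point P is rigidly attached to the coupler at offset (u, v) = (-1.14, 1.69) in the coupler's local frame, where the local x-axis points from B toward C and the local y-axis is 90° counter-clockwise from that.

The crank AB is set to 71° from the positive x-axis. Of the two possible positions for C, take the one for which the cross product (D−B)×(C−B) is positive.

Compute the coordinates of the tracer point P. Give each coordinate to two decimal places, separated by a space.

0.38 5.60

A=(0,0), D=(6.00,0)
B = A + 4.00·(cos71°, sin71°) = (1.3023, 3.7821)
|BD| = 6.0310
circle(B,9.00) ∩ circle(D,5.00): a=7.6582, h=4.7278
  candidates: C₊=(10.2323,2.6622) cross=28.513; C₋=(4.3026,-4.7031) cross=-28.513
  mode + wants cross > 0 → take C=(10.2323,2.6622) (cross=28.513)
ex = (C−B)/|BC| = (0.9922,-0.1244); ey = (0.1244,0.9922)
P = B + -1.14·ex + 1.69·ey = (0.3814,5.6008)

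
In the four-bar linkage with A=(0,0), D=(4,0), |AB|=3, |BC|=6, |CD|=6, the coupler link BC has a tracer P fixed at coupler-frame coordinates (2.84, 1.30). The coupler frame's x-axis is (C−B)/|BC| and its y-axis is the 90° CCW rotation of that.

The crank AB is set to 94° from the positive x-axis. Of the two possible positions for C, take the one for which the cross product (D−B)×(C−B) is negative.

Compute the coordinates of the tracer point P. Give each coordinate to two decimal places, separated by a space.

A=(0,0), D=(4.00,0)
B = A + 3.00·(cos94°, sin94°) = (-0.2093, 2.9927)
|BD| = 5.1647
circle(B,6.00) ∩ circle(D,6.00): a=2.5824, h=5.4159
  candidates: C₊=(5.0336,5.9103) cross=27.971; C₋=(-1.2429,-2.9176) cross=-27.971
  mode - wants cross < 0 → take C=(-1.2429,-2.9176) (cross=-27.971)
ex = (C−B)/|BC| = (-0.1723,-0.9851); ey = (0.9851,-0.1723)
P = B + 2.84·ex + 1.30·ey = (0.5821,-0.0288)

0.58 -0.03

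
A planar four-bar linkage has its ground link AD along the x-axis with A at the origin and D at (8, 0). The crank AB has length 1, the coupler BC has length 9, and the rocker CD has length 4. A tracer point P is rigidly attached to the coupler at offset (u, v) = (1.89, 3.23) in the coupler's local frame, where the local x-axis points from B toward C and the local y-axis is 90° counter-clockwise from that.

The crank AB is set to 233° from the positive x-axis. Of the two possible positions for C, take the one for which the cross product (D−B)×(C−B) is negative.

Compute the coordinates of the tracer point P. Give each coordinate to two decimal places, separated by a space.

2.31 1.55

A=(0,0), D=(8.00,0)
B = A + 1.00·(cos233°, sin233°) = (-0.6018, -0.7986)
|BD| = 8.6388
circle(B,9.00) ∩ circle(D,4.00): a=8.0815, h=3.9610
  candidates: C₊=(7.0789,3.8925) cross=34.218; C₋=(7.8113,-3.9955) cross=-34.218
  mode - wants cross < 0 → take C=(7.8113,-3.9955) (cross=-34.218)
ex = (C−B)/|BC| = (0.9348,-0.3552); ey = (0.3552,0.9348)
P = B + 1.89·ex + 3.23·ey = (2.3123,1.5494)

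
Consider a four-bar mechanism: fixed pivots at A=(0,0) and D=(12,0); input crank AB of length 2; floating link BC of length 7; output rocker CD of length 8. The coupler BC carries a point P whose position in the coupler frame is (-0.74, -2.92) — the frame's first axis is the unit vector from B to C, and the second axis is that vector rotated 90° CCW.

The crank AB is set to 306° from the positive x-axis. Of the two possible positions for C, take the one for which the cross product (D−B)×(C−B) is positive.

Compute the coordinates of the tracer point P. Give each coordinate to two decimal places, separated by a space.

A=(0,0), D=(12.00,0)
B = A + 2.00·(cos306°, sin306°) = (1.1756, -1.6180)
|BD| = 10.9447
circle(B,7.00) ∩ circle(D,8.00): a=4.7871, h=5.1072
  candidates: C₊=(5.1550,4.1408) cross=55.897; C₋=(6.6651,-5.9614) cross=-55.897
  mode + wants cross > 0 → take C=(5.1550,4.1408) (cross=55.897)
ex = (C−B)/|BC| = (0.5685,0.8227); ey = (-0.8227,0.5685)
P = B + -0.74·ex + -2.92·ey = (3.1571,-3.8868)

3.16 -3.89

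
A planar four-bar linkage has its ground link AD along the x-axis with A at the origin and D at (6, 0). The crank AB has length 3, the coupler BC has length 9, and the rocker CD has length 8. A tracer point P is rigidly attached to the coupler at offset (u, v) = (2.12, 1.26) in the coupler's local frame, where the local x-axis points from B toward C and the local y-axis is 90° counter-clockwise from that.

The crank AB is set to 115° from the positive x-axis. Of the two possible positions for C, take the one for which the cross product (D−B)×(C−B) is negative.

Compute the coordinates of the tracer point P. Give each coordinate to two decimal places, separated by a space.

0.44 0.94

A=(0,0), D=(6.00,0)
B = A + 3.00·(cos115°, sin115°) = (-1.2679, 2.7189)
|BD| = 7.7598
circle(B,9.00) ∩ circle(D,8.00): a=4.9753, h=7.4998
  candidates: C₊=(6.0198,8.0000) cross=58.197; C₋=(0.7642,-6.0487) cross=-58.197
  mode - wants cross < 0 → take C=(0.7642,-6.0487) (cross=-58.197)
ex = (C−B)/|BC| = (0.2258,-0.9742); ey = (0.9742,0.2258)
P = B + 2.12·ex + 1.26·ey = (0.4383,0.9382)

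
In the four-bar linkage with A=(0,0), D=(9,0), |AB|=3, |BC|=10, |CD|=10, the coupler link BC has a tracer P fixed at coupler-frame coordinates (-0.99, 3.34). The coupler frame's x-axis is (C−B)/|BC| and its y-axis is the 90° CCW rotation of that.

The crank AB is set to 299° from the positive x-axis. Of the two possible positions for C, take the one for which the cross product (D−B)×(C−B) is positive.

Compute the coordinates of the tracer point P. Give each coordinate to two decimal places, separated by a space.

A=(0,0), D=(9.00,0)
B = A + 3.00·(cos299°, sin299°) = (1.4544, -2.6239)
|BD| = 7.9888
circle(B,10.00) ∩ circle(D,10.00): a=3.9944, h=9.1676
  candidates: C₊=(2.2162,7.3471) cross=73.238; C₋=(8.2383,-9.9709) cross=-73.238
  mode + wants cross > 0 → take C=(2.2162,7.3471) (cross=73.238)
ex = (C−B)/|BC| = (0.0762,0.9971); ey = (-0.9971,0.0762)
P = B + -0.99·ex + 3.34·ey = (-1.9513,-3.3566)

-1.95 -3.36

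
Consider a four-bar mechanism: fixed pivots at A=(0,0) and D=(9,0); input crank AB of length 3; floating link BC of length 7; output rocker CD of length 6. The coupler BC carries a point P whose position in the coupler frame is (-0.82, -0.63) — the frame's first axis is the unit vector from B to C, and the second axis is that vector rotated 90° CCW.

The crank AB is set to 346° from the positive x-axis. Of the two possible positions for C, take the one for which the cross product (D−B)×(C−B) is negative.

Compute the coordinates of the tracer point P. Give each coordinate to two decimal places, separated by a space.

1.89 -0.55

A=(0,0), D=(9.00,0)
B = A + 3.00·(cos346°, sin346°) = (2.9109, -0.7258)
|BD| = 6.1322
circle(B,7.00) ∩ circle(D,6.00): a=4.1261, h=5.6547
  candidates: C₊=(6.3387,5.3775) cross=34.676; C₋=(7.6772,-5.8524) cross=-34.676
  mode - wants cross < 0 → take C=(7.6772,-5.8524) (cross=-34.676)
ex = (C−B)/|BC| = (0.6809,-0.7324); ey = (0.7324,0.6809)
P = B + -0.82·ex + -0.63·ey = (1.8912,-0.5542)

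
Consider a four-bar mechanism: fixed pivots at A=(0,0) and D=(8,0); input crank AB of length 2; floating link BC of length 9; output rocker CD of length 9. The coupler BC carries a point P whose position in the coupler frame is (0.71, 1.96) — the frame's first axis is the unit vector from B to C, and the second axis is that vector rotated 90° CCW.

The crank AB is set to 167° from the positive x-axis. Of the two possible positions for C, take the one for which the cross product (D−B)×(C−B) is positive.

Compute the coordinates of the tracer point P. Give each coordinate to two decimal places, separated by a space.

-3.11 2.18

A=(0,0), D=(8.00,0)
B = A + 2.00·(cos167°, sin167°) = (-1.9487, 0.4499)
|BD| = 9.9589
circle(B,9.00) ∩ circle(D,9.00): a=4.9795, h=7.4970
  candidates: C₊=(3.3643,7.7143) cross=74.662; C₋=(2.6869,-7.2644) cross=-74.662
  mode + wants cross > 0 → take C=(3.3643,7.7143) (cross=74.662)
ex = (C−B)/|BC| = (0.5903,0.8072); ey = (-0.8072,0.5903)
P = B + 0.71·ex + 1.96·ey = (-3.1116,2.1800)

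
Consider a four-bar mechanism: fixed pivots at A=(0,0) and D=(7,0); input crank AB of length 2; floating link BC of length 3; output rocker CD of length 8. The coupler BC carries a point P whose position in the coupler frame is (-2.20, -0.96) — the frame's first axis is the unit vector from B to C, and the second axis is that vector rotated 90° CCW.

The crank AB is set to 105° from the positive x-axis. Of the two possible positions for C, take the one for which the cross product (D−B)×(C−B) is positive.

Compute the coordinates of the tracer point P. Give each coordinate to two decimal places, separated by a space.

A=(0,0), D=(7.00,0)
B = A + 2.00·(cos105°, sin105°) = (-0.5176, 1.9319)
|BD| = 7.7619
circle(B,3.00) ∩ circle(D,8.00): a=0.3380, h=2.9809
  candidates: C₊=(0.5516,4.7348) cross=23.137; C₋=(-0.9322,-1.0394) cross=-23.137
  mode + wants cross > 0 → take C=(0.5516,4.7348) (cross=23.137)
ex = (C−B)/|BC| = (0.3564,0.9343); ey = (-0.9343,0.3564)
P = B + -2.20·ex + -0.96·ey = (-0.4048,-0.4658)

-0.40 -0.47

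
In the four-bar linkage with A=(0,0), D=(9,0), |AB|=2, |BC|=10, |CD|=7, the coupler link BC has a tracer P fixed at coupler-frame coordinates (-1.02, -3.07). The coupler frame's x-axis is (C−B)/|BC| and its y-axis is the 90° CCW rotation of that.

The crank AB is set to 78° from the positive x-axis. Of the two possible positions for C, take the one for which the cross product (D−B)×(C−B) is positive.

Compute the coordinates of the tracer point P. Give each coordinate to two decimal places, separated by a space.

A=(0,0), D=(9.00,0)
B = A + 2.00·(cos78°, sin78°) = (0.4158, 1.9563)
|BD| = 8.8043
circle(B,10.00) ∩ circle(D,7.00): a=7.2985, h=6.8361
  candidates: C₊=(9.0508,6.9998) cross=60.187; C₋=(6.0129,-6.3306) cross=-60.187
  mode + wants cross > 0 → take C=(9.0508,6.9998) (cross=60.187)
ex = (C−B)/|BC| = (0.8635,0.5044); ey = (-0.5044,0.8635)
P = B + -1.02·ex + -3.07·ey = (1.0834,-1.2091)

1.08 -1.21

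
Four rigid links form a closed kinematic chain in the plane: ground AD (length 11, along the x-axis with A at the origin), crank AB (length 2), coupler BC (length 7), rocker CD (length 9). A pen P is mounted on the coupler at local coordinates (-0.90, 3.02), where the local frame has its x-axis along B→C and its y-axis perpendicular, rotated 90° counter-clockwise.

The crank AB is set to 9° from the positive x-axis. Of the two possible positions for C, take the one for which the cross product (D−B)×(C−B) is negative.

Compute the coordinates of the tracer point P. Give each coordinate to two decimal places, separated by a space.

A=(0,0), D=(11.00,0)
B = A + 2.00·(cos9°, sin9°) = (1.9754, 0.3129)
|BD| = 9.0300
circle(B,7.00) ∩ circle(D,9.00): a=2.7432, h=6.4401
  candidates: C₊=(4.9400,6.6541) cross=58.155; C₋=(4.4938,-6.2184) cross=-58.155
  mode - wants cross < 0 → take C=(4.4938,-6.2184) (cross=-58.155)
ex = (C−B)/|BC| = (0.3598,-0.9330); ey = (0.9330,0.3598)
P = B + -0.90·ex + 3.02·ey = (4.4694,2.2391)

4.47 2.24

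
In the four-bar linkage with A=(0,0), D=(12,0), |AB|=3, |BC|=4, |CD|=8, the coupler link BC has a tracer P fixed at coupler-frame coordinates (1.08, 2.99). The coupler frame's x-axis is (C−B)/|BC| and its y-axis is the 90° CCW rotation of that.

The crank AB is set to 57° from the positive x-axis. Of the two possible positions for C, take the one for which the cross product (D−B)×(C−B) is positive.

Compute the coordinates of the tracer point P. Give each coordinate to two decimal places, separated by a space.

A=(0,0), D=(12.00,0)
B = A + 3.00·(cos57°, sin57°) = (1.6339, 2.5160)
|BD| = 10.6671
circle(B,4.00) ∩ circle(D,8.00): a=3.0836, h=2.5478
  candidates: C₊=(5.2315,4.2646) cross=27.178; C₋=(4.0296,-0.6872) cross=-27.178
  mode + wants cross > 0 → take C=(5.2315,4.2646) (cross=27.178)
ex = (C−B)/|BC| = (0.8994,0.4372); ey = (-0.4372,0.8994)
P = B + 1.08·ex + 2.99·ey = (1.2982,5.6773)

1.30 5.68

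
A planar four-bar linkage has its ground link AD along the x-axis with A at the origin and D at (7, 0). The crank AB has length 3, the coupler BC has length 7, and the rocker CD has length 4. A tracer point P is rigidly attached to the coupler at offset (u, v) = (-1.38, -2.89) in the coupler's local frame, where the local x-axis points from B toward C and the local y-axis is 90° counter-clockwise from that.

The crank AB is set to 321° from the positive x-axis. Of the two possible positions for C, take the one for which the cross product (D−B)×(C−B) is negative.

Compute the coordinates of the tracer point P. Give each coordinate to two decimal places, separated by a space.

A=(0,0), D=(7.00,0)
B = A + 3.00·(cos321°, sin321°) = (2.3314, -1.8880)
|BD| = 5.0359
circle(B,7.00) ∩ circle(D,4.00): a=5.7944, h=3.9274
  candidates: C₊=(6.2308,3.9254) cross=19.778; C₋=(9.1756,-3.3566) cross=-19.778
  mode - wants cross < 0 → take C=(9.1756,-3.3566) (cross=-19.778)
ex = (C−B)/|BC| = (0.9777,-0.2098); ey = (0.2098,0.9777)
P = B + -1.38·ex + -2.89·ey = (0.3758,-4.4241)

0.38 -4.42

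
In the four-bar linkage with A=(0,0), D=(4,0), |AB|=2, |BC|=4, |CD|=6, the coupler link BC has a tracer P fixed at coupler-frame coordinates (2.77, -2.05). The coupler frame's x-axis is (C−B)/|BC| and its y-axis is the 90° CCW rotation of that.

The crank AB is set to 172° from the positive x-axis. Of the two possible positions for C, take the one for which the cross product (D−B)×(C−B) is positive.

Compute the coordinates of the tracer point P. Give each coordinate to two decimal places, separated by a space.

0.96 2.08

A=(0,0), D=(4.00,0)
B = A + 2.00·(cos172°, sin172°) = (-1.9805, 0.2783)
|BD| = 5.9870
circle(B,4.00) ∩ circle(D,6.00): a=1.3232, h=3.7748
  candidates: C₊=(-0.4832,3.9875) cross=22.600; C₋=(-0.8342,-3.5539) cross=-22.600
  mode + wants cross > 0 → take C=(-0.4832,3.9875) (cross=22.600)
ex = (C−B)/|BC| = (0.3743,0.9273); ey = (-0.9273,0.3743)
P = B + 2.77·ex + -2.05·ey = (0.9573,2.0796)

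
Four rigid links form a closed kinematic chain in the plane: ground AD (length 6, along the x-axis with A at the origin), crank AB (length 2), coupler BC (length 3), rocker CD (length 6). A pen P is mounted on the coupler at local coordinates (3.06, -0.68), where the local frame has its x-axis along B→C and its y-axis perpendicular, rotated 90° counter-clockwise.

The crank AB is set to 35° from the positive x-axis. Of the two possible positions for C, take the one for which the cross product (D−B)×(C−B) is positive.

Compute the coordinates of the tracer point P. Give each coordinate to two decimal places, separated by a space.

A=(0,0), D=(6.00,0)
B = A + 2.00·(cos35°, sin35°) = (1.6383, 1.1472)
|BD| = 4.5100
circle(B,3.00) ∩ circle(D,6.00): a=-0.7383, h=2.9077
  candidates: C₊=(1.6639,4.1470) cross=13.114; C₋=(0.1847,-1.4771) cross=-13.114
  mode + wants cross > 0 → take C=(1.6639,4.1470) (cross=13.114)
ex = (C−B)/|BC| = (0.0085,1.0000); ey = (-1.0000,0.0085)
P = B + 3.06·ex + -0.68·ey = (2.3444,4.2012)

2.34 4.20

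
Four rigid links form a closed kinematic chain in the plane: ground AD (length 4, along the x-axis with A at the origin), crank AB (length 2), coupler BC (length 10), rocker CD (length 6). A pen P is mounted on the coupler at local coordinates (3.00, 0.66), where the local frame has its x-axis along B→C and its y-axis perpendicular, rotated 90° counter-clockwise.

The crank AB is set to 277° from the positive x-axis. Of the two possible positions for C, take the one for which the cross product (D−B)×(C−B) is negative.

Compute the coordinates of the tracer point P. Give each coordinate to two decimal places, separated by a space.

3.02 -0.68

A=(0,0), D=(4.00,0)
B = A + 2.00·(cos277°, sin277°) = (0.2437, -1.9851)
|BD| = 4.2485
circle(B,10.00) ∩ circle(D,6.00): a=9.6563, h=2.5993
  candidates: C₊=(7.5666,4.8248) cross=11.043; C₋=(9.9956,0.2286) cross=-11.043
  mode - wants cross < 0 → take C=(9.9956,0.2286) (cross=-11.043)
ex = (C−B)/|BC| = (0.9752,0.2214); ey = (-0.2214,0.9752)
P = B + 3.00·ex + 0.66·ey = (3.0232,-0.6774)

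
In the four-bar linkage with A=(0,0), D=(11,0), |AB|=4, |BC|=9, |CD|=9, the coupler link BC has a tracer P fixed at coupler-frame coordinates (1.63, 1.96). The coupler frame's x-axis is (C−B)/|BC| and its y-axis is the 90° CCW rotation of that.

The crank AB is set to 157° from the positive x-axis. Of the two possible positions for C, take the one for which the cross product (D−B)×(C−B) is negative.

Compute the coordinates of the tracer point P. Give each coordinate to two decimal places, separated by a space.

A=(0,0), D=(11.00,0)
B = A + 4.00·(cos157°, sin157°) = (-3.6820, 1.5629)
|BD| = 14.7650
circle(B,9.00) ∩ circle(D,9.00): a=7.3825, h=5.1477
  candidates: C₊=(4.2039,5.9002) cross=76.006; C₋=(3.1141,-4.3373) cross=-76.006
  mode - wants cross < 0 → take C=(3.1141,-4.3373) (cross=-76.006)
ex = (C−B)/|BC| = (0.7551,-0.6556); ey = (0.6556,0.7551)
P = B + 1.63·ex + 1.96·ey = (-1.1662,1.9744)

-1.17 1.97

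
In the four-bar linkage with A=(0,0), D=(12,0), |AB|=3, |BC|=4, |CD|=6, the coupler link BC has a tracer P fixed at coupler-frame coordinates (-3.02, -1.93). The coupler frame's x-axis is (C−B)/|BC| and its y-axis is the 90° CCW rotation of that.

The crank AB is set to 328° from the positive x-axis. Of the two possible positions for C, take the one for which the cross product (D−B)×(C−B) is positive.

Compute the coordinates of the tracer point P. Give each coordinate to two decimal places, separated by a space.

0.89 -4.77

A=(0,0), D=(12.00,0)
B = A + 3.00·(cos328°, sin328°) = (2.5441, -1.5898)
|BD| = 9.5886
circle(B,4.00) ∩ circle(D,6.00): a=3.7514, h=1.3882
  candidates: C₊=(6.0134,0.4012) cross=13.311; C₋=(6.4738,-2.3368) cross=-13.311
  mode + wants cross > 0 → take C=(6.0134,0.4012) (cross=13.311)
ex = (C−B)/|BC| = (0.8673,0.4977); ey = (-0.4977,0.8673)
P = B + -3.02·ex + -1.93·ey = (0.8855,-4.7669)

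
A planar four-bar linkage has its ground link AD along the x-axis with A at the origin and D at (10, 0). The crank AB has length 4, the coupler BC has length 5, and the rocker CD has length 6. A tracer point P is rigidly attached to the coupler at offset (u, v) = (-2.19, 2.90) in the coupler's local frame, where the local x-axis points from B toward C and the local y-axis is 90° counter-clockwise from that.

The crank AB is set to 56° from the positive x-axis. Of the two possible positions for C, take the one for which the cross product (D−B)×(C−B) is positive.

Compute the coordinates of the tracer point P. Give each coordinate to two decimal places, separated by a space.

-0.86 5.22

A=(0,0), D=(10.00,0)
B = A + 4.00·(cos56°, sin56°) = (2.2368, 3.3162)
|BD| = 8.4418
circle(B,5.00) ∩ circle(D,6.00): a=3.5694, h=3.5013
  candidates: C₊=(6.8947,5.1339) cross=29.558; C₋=(4.1438,-1.3059) cross=-29.558
  mode + wants cross > 0 → take C=(6.8947,5.1339) (cross=29.558)
ex = (C−B)/|BC| = (0.9316,0.3635); ey = (-0.3635,0.9316)
P = B + -2.19·ex + 2.90·ey = (-0.8577,5.2216)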